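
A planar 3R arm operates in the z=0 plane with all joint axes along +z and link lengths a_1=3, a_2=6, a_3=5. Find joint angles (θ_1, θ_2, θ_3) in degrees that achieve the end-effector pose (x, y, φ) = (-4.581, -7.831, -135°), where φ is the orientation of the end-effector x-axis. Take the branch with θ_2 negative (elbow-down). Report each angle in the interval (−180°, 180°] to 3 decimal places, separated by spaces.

wrist centre = target − a_3·(cos φ, sin φ) = (-1.0455, -4.2955)
cos θ_2 = (19.5440−3²−6²)/(2·3·6) = -0.7071; θ_2 = -135.0003° (elbow-down)
β = atan2(-4.2955,-1.0455) = -103.6792°; ψ = atan2(-4.2426,-1.2427) = -106.3253°
θ_1 = β − ψ = 2.6461°
θ_3 = φ − θ_1 − θ_2 = -2.6459° (wrapped to (-180°,180°])

2.646 -135.000 -2.646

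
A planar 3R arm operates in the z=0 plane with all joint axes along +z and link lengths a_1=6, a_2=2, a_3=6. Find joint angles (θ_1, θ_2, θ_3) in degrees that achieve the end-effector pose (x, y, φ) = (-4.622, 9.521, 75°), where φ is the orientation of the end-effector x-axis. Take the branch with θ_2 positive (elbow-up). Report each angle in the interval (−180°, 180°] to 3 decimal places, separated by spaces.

wrist centre = target − a_3·(cos φ, sin φ) = (-6.1749, 3.7254)
cos θ_2 = (52.0085−6²−2²)/(2·6·2) = 0.5004; θ_2 = 59.9765° (elbow-up)
β = atan2(3.7254,-6.1749) = 148.8966°; ψ = atan2(1.7316,7.0007) = 13.8934°
θ_1 = β − ψ = 135.0032°
θ_3 = φ − θ_1 − θ_2 = -119.9798° (wrapped to (-180°,180°])

135.003 59.977 -119.980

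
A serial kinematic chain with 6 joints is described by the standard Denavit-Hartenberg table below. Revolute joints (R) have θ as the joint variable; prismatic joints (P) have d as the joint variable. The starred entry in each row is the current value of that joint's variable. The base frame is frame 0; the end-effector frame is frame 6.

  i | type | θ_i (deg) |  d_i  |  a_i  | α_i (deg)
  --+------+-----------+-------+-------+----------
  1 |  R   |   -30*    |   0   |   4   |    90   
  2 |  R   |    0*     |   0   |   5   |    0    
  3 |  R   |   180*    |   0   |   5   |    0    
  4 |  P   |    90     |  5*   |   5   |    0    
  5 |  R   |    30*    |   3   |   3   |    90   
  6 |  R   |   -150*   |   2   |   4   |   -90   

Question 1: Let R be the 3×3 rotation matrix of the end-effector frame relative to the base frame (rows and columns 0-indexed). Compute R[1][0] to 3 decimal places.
End-effector x-axis (col 0 of R) = (-0.1250,0.6495,0.7500)
R[1][0] = 0.6495

0.650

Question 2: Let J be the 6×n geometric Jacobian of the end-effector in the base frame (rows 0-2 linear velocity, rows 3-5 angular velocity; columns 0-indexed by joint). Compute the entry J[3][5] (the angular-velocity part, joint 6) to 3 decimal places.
axis z_5 = (-0.7500,0.4330,-0.5000); lever o_n−o_5 = (-2.0000,3.4641,2.0000)
cross product → J_v[:, 5] = (2.5981,2.5000,-1.7321)
J_ω[:, 5] = z_5
entry J[3][5] = -0.7500

-0.750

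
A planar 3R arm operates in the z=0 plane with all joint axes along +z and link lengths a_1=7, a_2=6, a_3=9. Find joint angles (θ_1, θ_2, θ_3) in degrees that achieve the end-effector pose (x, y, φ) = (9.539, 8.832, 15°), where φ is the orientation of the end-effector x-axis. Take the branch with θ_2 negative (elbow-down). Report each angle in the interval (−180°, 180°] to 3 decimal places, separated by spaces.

wrist centre = target − a_3·(cos φ, sin φ) = (0.8457, 6.5026)
cos θ_2 = (42.9993−7²−6²)/(2·7·6) = -0.5000; θ_2 = -120.0005° (elbow-down)
β = atan2(6.5026,0.8457) = 82.5903°; ψ = atan2(-5.1961,4.0000) = -52.4111°
θ_1 = β − ψ = 135.0014°
θ_3 = φ − θ_1 − θ_2 = -0.0008° (wrapped to (-180°,180°])

135.001 -120.001 -0.001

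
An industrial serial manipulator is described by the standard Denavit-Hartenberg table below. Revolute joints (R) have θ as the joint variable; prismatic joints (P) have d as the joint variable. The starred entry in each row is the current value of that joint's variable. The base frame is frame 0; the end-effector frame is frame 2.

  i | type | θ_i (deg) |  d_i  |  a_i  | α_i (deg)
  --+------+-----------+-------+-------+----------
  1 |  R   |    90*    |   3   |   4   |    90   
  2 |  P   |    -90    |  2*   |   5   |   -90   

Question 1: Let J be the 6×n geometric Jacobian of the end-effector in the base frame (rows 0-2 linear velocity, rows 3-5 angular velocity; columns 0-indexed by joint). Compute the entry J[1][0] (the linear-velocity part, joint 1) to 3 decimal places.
axis z_0 = ẑ; lever o_n−o_0 = (2.0000,4.0000,-2.0000)
cross product → J_v[:, 0] = (-4.0000,2.0000,0.0000)
J_ω[:, 0] = z_0
entry J[1][0] = 2.0000

2.000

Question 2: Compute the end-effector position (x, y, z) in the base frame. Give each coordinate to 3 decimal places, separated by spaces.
after link 1: o_1 = (0.0000, 4.0000, 3.0000)
after link 2: o_2 = (2.0000, 4.0000, -2.0000)

2.000 4.000 -2.000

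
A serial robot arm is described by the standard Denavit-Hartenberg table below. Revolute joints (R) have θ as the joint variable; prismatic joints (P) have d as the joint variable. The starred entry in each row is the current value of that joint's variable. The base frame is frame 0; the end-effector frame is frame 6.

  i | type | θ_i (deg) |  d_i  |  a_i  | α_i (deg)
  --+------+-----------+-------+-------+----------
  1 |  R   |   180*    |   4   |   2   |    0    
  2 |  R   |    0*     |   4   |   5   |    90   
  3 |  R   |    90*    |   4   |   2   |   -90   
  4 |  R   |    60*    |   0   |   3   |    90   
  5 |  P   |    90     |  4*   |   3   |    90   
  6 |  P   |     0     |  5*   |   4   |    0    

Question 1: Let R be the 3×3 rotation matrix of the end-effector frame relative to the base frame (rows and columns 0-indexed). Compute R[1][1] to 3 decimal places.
End-effector y-axis (col 1 of R) = (0.0000,0.5000,0.8660)
R[1][1] = 0.5000

0.500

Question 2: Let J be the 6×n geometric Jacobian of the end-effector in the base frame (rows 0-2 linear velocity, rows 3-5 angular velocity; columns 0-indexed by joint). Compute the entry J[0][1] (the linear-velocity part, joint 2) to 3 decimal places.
axis z_1 = (0.0000,0.0000,1.0000); lever o_n−o_1 = (2.0000,-0.9282,13.4641)
cross product → J_v[:, 1] = (0.9282,2.0000,-0.0000)
J_ω[:, 1] = z_1
entry J[0][1] = 0.9282

0.928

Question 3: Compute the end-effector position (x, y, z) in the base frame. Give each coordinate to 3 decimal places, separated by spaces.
-0.000 -0.928 17.464

after link 1: o_1 = (-2.0000, 0.0000, 4.0000)
after link 2: o_2 = (-7.0000, 0.0000, 8.0000)
after link 3: o_3 = (-7.0000, 4.0000, 10.0000)
after link 4: o_4 = (-7.0000, 1.4019, 11.5000)
after link 5: o_5 = (-4.0000, 3.4019, 14.9641)
after link 6: o_6 = (-0.0000, -0.9282, 17.4641)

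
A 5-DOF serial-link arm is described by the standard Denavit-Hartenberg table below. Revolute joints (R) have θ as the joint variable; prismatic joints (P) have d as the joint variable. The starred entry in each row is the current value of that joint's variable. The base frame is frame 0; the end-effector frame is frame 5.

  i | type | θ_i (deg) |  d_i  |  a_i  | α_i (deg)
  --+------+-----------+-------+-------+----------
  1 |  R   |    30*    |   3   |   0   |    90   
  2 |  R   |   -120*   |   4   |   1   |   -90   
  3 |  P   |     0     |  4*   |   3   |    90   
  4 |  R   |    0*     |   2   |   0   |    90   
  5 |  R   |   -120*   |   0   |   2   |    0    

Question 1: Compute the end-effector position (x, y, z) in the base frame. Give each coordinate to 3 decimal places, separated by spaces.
3.835 -2.714 -1.598

after link 1: o_1 = (0.0000, 0.0000, 3.0000)
after link 2: o_2 = (1.5670, -3.7141, 2.1340)
after link 3: o_3 = (3.2679, -2.7321, -2.4641)
after link 4: o_4 = (4.2679, -4.4641, -2.4641)
after link 5: o_5 = (3.8349, -2.7141, -1.5981)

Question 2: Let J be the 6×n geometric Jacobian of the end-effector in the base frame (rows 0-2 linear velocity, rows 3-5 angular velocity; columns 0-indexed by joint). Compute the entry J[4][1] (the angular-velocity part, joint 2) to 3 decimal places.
axis z_1 = (0.5000,-0.8660,0.0000); lever o_n−o_1 = (3.8349,-2.7141,-4.5981)
cross product → J_v[:, 1] = (3.9821,2.2990,1.9641)
J_ω[:, 1] = z_1
entry J[4][1] = -0.8660

-0.866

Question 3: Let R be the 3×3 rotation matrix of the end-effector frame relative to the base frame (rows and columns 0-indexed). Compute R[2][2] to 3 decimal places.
0.500

End-effector z-axis (col 2 of R) = (-0.7500,-0.4330,0.5000)
R[2][2] = 0.5000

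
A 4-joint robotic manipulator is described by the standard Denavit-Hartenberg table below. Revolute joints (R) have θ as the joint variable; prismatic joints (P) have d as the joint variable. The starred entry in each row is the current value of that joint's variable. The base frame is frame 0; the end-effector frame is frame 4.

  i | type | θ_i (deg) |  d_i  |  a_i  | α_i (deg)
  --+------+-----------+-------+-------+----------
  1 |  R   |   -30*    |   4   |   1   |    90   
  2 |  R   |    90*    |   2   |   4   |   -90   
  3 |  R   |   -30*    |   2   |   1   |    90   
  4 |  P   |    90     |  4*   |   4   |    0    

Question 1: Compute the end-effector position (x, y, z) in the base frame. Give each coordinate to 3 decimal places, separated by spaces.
after link 1: o_1 = (0.8660, -0.5000, 4.0000)
after link 2: o_2 = (-0.1340, -2.2321, 8.0000)
after link 3: o_3 = (-2.1160, -1.6651, 8.8660)
after link 4: o_4 = (-7.3122, -2.6651, 6.8660)

-7.312 -2.665 6.866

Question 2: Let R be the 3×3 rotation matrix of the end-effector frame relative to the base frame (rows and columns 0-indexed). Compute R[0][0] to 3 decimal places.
End-effector x-axis (col 0 of R) = (-0.8660,0.5000,0.0000)
R[0][0] = -0.8660

-0.866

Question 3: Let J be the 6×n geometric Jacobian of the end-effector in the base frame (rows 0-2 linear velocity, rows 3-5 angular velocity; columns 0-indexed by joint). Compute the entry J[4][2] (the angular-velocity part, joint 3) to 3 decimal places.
axis z_2 = (-0.8660,0.5000,0.0000); lever o_n−o_2 = (-7.1782,-0.4330,-1.1340)
cross product → J_v[:, 2] = (-0.5670,-0.9821,3.9641)
J_ω[:, 2] = z_2
entry J[4][2] = 0.5000

0.500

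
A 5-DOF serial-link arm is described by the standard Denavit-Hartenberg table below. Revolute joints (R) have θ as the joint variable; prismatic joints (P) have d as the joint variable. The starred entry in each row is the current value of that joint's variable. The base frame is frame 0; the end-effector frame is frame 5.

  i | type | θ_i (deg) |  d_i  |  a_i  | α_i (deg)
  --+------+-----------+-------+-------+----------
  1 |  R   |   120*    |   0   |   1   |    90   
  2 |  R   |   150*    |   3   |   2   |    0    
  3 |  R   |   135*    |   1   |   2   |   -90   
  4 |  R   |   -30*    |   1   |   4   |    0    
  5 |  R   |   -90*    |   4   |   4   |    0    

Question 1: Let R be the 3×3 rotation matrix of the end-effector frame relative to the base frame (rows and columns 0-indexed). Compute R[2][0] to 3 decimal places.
End-effector x-axis (col 0 of R) = (0.8147,0.3209,0.4830)
R[2][0] = 0.4830

0.483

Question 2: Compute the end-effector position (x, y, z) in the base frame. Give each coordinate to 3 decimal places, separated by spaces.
after link 1: o_1 = (-0.5000, 0.8660, 0.0000)
after link 2: o_2 = (2.9641, 0.8660, 1.0000)
after link 3: o_3 = (3.5713, 1.8143, -0.9319)
after link 4: o_4 = (4.3721, 4.4273, -4.0191)
after link 5: o_5 = (5.6991, 9.0571, -1.0520)

5.699 9.057 -1.052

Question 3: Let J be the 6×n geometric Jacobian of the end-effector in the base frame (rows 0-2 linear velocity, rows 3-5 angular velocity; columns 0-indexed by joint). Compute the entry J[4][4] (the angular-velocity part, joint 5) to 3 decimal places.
0.837

axis z_4 = (-0.4830,0.8365,0.2588); lever o_n−o_4 = (1.3270,4.6298,2.9671)
cross product → J_v[:, 4] = (1.2838,1.7765,-3.3461)
J_ω[:, 4] = z_4
entry J[4][4] = 0.8365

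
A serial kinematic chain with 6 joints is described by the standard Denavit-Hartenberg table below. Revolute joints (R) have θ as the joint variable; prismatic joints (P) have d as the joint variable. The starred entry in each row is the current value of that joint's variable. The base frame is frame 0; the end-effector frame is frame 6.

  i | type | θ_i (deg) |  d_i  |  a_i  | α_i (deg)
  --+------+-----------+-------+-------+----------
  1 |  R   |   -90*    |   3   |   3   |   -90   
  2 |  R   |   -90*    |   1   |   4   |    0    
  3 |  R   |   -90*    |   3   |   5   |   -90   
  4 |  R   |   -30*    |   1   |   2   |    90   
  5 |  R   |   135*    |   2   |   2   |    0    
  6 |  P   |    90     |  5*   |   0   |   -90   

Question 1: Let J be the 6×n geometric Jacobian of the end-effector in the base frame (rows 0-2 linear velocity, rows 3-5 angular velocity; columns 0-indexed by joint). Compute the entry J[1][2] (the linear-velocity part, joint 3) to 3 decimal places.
axis z_2 = (1.0000,0.0000,0.0000); lever o_n−o_2 = (9.3551,2.0073,2.4142)
cross product → J_v[:, 2] = (0.0000,-2.4142,2.0073)
J_ω[:, 2] = z_2
entry J[1][2] = -2.4142

-2.414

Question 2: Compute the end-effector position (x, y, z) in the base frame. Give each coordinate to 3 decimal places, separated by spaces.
after link 1: o_1 = (0.0000, -3.0000, 3.0000)
after link 2: o_2 = (1.0000, -3.0000, 7.0000)
after link 3: o_3 = (4.0000, 2.0000, 7.0000)
after link 4: o_4 = (5.0000, 3.7321, 8.0000)
after link 5: o_5 = (6.0249, 1.5073, 9.4142)
after link 6: o_6 = (10.3551, -0.9927, 9.4142)

10.355 -0.993 9.414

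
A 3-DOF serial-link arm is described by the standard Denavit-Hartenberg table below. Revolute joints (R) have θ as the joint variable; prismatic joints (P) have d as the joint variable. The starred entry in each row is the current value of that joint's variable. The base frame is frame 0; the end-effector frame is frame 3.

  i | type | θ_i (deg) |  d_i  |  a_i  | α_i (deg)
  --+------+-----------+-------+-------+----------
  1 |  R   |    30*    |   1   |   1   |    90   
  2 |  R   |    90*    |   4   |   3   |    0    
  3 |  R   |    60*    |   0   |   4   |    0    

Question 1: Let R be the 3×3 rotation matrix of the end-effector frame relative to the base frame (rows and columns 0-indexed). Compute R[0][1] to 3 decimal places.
-0.433

End-effector y-axis (col 1 of R) = (-0.4330,-0.2500,-0.8660)
R[0][1] = -0.4330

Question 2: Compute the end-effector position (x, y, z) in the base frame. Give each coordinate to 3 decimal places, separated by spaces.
after link 1: o_1 = (0.8660, 0.5000, 1.0000)
after link 2: o_2 = (2.8660, -2.9641, 4.0000)
after link 3: o_3 = (-0.1340, -4.6962, 6.0000)

-0.134 -4.696 6.000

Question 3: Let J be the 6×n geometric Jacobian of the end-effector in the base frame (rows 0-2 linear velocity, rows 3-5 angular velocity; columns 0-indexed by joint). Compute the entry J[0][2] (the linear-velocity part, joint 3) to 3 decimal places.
axis z_2 = (0.5000,-0.8660,0.0000); lever o_n−o_2 = (-3.0000,-1.7321,2.0000)
cross product → J_v[:, 2] = (-1.7321,-1.0000,-3.4641)
J_ω[:, 2] = z_2
entry J[0][2] = -1.7321

-1.732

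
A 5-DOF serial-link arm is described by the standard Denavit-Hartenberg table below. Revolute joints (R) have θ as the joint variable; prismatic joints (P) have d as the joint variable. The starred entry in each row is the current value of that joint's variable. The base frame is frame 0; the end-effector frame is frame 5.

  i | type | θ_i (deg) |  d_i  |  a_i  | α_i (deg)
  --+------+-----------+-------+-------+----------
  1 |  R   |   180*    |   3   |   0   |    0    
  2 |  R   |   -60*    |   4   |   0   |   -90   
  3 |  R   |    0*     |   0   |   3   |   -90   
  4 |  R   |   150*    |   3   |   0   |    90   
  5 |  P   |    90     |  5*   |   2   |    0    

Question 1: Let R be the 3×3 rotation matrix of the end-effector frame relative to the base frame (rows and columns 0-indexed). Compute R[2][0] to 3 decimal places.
End-effector x-axis (col 0 of R) = (-0.0000,-0.0000,-1.0000)
R[2][0] = -1.0000

-1.000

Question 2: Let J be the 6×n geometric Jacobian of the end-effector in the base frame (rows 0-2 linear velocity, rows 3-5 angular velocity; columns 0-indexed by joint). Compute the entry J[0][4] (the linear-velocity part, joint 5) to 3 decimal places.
prismatic axis z_4 = (0.5000,0.8660,-0.0000)
J_v[:, 4] = z_4; J_ω[:, 4] = (0,0,0)
entry J[0][4] = 0.5000

0.500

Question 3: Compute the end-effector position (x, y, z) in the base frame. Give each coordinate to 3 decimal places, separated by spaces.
1.000 6.928 2.000

after link 1: o_1 = (0.0000, 0.0000, 3.0000)
after link 2: o_2 = (0.0000, 0.0000, 7.0000)
after link 3: o_3 = (-1.5000, 2.5981, 7.0000)
after link 4: o_4 = (-1.5000, 2.5981, 4.0000)
after link 5: o_5 = (1.0000, 6.9282, 2.0000)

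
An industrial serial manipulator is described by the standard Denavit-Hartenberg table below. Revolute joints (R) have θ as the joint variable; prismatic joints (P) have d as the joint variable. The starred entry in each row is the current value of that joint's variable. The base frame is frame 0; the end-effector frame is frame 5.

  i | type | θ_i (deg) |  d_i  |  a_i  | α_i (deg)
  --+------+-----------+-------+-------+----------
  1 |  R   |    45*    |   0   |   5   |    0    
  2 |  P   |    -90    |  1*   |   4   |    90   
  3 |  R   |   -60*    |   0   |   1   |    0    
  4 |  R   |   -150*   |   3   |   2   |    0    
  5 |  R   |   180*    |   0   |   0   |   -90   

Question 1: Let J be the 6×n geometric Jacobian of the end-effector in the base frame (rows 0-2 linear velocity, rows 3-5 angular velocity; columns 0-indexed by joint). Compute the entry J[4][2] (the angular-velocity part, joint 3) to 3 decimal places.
axis z_2 = (-0.7071,-0.7071,0.0000); lever o_n−o_2 = (-2.9925,-1.2501,0.1340)
cross product → J_v[:, 2] = (-0.0947,0.0947,-1.2321)
J_ω[:, 2] = z_2
entry J[4][2] = -0.7071

-0.707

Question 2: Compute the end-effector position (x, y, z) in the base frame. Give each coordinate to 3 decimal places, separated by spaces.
3.371 -0.543 1.134

after link 1: o_1 = (3.5355, 3.5355, 0.0000)
after link 2: o_2 = (6.3640, 0.7071, 1.0000)
after link 3: o_3 = (6.7175, 0.3536, 0.1340)
after link 4: o_4 = (3.3714, -0.5430, 1.1340)
after link 5: o_5 = (3.3714, -0.5430, 1.1340)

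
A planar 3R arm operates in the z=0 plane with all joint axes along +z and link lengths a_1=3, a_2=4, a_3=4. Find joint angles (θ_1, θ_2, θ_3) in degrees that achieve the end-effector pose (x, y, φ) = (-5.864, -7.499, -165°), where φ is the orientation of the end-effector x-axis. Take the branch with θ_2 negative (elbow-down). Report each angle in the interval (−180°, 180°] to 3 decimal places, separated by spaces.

wrist centre = target − a_3·(cos φ, sin φ) = (-2.0003, -6.4637)
cos θ_2 = (45.7809−3²−4²)/(2·3·4) = 0.8659; θ_2 = -30.0176° (elbow-down)
β = atan2(-6.4637,-2.0003) = -107.1955°; ψ = atan2(-2.0011,6.4635) = -17.2023°
θ_1 = β − ψ = -89.9932°
θ_3 = φ − θ_1 − θ_2 = -44.9892° (wrapped to (-180°,180°])

-89.993 -30.018 -44.989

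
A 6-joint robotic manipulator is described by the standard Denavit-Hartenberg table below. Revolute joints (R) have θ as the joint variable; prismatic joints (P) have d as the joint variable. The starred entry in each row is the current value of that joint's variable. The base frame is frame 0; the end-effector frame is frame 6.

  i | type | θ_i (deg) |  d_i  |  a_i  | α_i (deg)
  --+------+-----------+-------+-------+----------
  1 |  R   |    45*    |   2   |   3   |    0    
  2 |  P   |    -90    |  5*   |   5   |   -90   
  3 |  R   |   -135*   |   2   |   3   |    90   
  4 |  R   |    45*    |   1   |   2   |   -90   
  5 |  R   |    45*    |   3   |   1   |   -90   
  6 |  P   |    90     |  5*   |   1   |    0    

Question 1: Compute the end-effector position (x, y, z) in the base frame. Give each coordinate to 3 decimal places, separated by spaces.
after link 1: o_1 = (2.1213, 2.1213, 2.0000)
after link 2: o_2 = (5.6569, -1.4142, 7.0000)
after link 3: o_3 = (5.5711, 1.5000, 9.1213)
after link 4: o_4 = (5.3640, 3.7071, 9.4142)
after link 5: o_5 = (8.3817, 4.3964, 8.7678)
after link 6: o_6 = (8.7782, -0.5355, 10.0000)

8.778 -0.536 10.000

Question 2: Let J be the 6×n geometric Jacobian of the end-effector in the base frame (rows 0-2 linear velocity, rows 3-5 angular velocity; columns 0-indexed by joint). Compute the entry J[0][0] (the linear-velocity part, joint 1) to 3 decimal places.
axis z_0 = ẑ; lever o_n−o_0 = (8.7782,-0.5355,10.0000)
cross product → J_v[:, 0] = (0.5355,8.7782,-0.0000)
J_ω[:, 0] = z_0
entry J[0][0] = 0.5355

0.536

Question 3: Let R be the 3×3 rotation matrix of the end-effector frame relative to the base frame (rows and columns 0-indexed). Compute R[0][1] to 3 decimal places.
End-effector y-axis (col 1 of R) = (-0.4571,-0.2500,-0.8536)
R[0][1] = -0.4571

-0.457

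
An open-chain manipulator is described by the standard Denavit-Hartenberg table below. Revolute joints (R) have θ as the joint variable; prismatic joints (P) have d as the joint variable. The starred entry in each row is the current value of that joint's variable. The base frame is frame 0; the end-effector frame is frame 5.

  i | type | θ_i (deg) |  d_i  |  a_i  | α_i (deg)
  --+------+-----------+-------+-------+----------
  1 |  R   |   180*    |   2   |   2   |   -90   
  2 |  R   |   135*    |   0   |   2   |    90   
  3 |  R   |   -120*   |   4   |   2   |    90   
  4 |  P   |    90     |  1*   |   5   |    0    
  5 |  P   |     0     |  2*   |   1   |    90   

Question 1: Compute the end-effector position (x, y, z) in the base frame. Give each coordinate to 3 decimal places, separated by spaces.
-10.201 0.232 -3.941

after link 1: o_1 = (-2.0000, 0.0000, 2.0000)
after link 2: o_2 = (-0.5858, -0.0000, 0.5858)
after link 3: o_3 = (-4.1213, 1.7321, -1.5355)
after link 4: o_4 = (-8.2692, 1.2321, -4.4587)
after link 5: o_5 = (-10.2011, 0.2321, -3.9411)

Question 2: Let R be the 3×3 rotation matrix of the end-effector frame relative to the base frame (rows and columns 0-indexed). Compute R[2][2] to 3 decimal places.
0.354

End-effector z-axis (col 2 of R) = (-0.3536,0.8660,0.3536)
R[2][2] = 0.3536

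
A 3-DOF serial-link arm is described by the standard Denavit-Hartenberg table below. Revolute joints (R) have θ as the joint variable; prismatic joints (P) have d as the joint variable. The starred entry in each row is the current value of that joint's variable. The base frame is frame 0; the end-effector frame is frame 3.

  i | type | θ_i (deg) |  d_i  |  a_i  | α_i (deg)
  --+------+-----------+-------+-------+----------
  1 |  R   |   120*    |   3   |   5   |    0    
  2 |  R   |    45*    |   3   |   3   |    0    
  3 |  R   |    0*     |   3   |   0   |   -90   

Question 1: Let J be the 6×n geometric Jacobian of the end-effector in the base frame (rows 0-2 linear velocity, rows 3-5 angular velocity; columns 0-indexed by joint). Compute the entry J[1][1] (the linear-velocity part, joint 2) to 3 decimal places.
-2.898

axis z_1 = (0.0000,0.0000,1.0000); lever o_n−o_1 = (-2.8978,0.7765,6.0000)
cross product → J_v[:, 1] = (-0.7765,-2.8978,0.0000)
J_ω[:, 1] = z_1
entry J[1][1] = -2.8978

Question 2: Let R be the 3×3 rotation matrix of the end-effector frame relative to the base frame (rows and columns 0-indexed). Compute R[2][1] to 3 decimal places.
-1.000

End-effector y-axis (col 1 of R) = (-0.0000,-0.0000,-1.0000)
R[2][1] = -1.0000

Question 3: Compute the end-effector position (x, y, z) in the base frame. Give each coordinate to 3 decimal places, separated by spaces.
after link 1: o_1 = (-2.5000, 4.3301, 3.0000)
after link 2: o_2 = (-5.3978, 5.1066, 6.0000)
after link 3: o_3 = (-5.3978, 5.1066, 9.0000)

-5.398 5.107 9.000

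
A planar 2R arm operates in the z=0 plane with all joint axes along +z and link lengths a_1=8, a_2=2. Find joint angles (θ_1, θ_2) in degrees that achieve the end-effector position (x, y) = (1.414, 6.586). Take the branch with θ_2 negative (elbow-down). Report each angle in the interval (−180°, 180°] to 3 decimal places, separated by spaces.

cos θ_2 = (45.3748−8²−2²)/(2·8·2) = -0.7070; θ_2 = -134.9944° (elbow-down)
β = atan2(6.5860,1.4140) = 77.8827°; ψ = atan2(-1.4144,6.5859) = -12.1204°
θ_1 = β − ψ = 90.0031°

90.003 -134.994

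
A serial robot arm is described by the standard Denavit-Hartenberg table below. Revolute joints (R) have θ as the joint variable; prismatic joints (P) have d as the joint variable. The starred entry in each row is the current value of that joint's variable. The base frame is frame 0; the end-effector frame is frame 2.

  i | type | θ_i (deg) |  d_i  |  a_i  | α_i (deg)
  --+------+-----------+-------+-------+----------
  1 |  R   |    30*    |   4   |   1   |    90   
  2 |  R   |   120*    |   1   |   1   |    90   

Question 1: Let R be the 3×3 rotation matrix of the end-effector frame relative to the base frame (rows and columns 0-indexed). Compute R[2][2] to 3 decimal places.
End-effector z-axis (col 2 of R) = (0.7500,0.4330,0.5000)
R[2][2] = 0.5000

0.500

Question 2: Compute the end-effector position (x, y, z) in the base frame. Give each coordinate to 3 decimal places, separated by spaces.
0.933 -0.616 4.866

after link 1: o_1 = (0.8660, 0.5000, 4.0000)
after link 2: o_2 = (0.9330, -0.6160, 4.8660)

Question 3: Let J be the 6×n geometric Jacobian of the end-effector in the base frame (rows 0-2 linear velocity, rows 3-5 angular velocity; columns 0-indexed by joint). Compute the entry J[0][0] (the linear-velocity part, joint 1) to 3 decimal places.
axis z_0 = ẑ; lever o_n−o_0 = (0.9330,-0.6160,4.8660)
cross product → J_v[:, 0] = (0.6160,0.9330,-0.0000)
J_ω[:, 0] = z_0
entry J[0][0] = 0.6160

0.616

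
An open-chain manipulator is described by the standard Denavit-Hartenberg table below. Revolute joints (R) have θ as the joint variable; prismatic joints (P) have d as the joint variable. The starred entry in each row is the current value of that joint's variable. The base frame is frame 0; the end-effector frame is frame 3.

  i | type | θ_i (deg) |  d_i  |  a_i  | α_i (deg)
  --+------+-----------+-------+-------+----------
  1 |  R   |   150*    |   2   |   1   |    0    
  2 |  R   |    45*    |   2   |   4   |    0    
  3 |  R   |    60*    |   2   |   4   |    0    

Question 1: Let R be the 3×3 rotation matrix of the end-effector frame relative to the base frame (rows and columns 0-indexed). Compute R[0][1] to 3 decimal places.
0.966

End-effector y-axis (col 1 of R) = (0.9659,-0.2588,0.0000)
R[0][1] = 0.9659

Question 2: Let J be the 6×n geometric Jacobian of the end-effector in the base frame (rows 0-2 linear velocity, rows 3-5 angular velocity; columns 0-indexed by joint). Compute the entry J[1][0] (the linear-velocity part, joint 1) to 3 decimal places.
axis z_0 = ẑ; lever o_n−o_0 = (-5.7650,-4.3990,6.0000)
cross product → J_v[:, 0] = (4.3990,-5.7650,0.0000)
J_ω[:, 0] = z_0
entry J[1][0] = -5.7650

-5.765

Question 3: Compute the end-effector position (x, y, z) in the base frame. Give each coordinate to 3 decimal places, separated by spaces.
after link 1: o_1 = (-0.8660, 0.5000, 2.0000)
after link 2: o_2 = (-4.7297, -0.5353, 4.0000)
after link 3: o_3 = (-5.7650, -4.3990, 6.0000)

-5.765 -4.399 6.000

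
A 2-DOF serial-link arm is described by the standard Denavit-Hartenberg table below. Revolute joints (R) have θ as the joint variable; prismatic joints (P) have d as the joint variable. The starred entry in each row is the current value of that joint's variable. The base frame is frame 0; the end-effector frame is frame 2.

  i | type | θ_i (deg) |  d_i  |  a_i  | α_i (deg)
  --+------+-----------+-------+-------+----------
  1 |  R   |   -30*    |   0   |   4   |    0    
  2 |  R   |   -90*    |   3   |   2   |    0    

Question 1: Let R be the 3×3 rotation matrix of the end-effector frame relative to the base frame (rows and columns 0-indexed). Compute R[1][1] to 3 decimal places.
End-effector y-axis (col 1 of R) = (0.8660,-0.5000,0.0000)
R[1][1] = -0.5000

-0.500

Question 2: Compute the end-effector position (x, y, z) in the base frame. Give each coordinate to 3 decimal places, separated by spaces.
after link 1: o_1 = (3.4641, -2.0000, 0.0000)
after link 2: o_2 = (2.4641, -3.7321, 3.0000)

2.464 -3.732 3.000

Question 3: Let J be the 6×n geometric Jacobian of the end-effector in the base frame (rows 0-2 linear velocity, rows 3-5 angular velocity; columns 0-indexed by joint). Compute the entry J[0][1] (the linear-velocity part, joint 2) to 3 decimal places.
1.732

axis z_1 = (0.0000,0.0000,1.0000); lever o_n−o_1 = (-1.0000,-1.7321,3.0000)
cross product → J_v[:, 1] = (1.7321,-1.0000,0.0000)
J_ω[:, 1] = z_1
entry J[0][1] = 1.7321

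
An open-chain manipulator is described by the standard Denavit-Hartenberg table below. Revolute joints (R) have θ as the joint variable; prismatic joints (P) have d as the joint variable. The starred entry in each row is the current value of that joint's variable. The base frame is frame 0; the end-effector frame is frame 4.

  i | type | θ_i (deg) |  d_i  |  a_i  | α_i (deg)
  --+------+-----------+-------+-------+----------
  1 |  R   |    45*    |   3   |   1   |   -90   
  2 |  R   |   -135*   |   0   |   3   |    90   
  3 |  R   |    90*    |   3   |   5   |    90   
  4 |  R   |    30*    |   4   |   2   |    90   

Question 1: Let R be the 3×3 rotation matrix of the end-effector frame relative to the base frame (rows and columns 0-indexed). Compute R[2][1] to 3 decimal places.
0.707

End-effector y-axis (col 1 of R) = (-0.5000,-0.5000,0.7071)
R[2][1] = 0.7071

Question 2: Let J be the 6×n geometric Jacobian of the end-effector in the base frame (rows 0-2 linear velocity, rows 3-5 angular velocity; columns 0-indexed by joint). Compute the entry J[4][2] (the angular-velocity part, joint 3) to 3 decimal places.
-0.500

axis z_2 = (-0.5000,-0.5000,-0.7071); lever o_n−o_2 = (-8.7603,0.7603,0.0000)
cross product → J_v[:, 2] = (0.5376,6.1945,-4.7603)
J_ω[:, 2] = z_2
entry J[4][2] = -0.5000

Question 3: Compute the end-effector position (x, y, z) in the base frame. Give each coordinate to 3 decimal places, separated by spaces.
after link 1: o_1 = (0.7071, 0.7071, 3.0000)
after link 2: o_2 = (-0.7929, -0.7929, 5.1213)
after link 3: o_3 = (-5.8284, 1.2426, 3.0000)
after link 4: o_4 = (-9.5532, -0.0326, 5.1213)

-9.553 -0.033 5.121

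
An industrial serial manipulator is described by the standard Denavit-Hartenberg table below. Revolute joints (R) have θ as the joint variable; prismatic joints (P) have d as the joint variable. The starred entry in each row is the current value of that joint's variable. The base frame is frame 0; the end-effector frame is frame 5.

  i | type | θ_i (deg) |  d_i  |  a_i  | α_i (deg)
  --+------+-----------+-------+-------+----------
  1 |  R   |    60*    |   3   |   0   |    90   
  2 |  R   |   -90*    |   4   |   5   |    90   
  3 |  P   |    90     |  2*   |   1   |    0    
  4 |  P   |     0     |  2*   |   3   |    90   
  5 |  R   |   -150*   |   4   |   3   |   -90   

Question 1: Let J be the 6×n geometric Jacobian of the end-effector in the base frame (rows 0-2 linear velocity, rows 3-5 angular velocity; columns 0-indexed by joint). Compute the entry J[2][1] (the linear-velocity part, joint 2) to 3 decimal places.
axis z_1 = (0.8660,-0.5000,0.0000); lever o_n−o_1 = (3.4282,-4.8660,-9.0000)
cross product → J_v[:, 1] = (4.5000,7.7942,-2.5000)
J_ω[:, 1] = z_1
entry J[2][1] = -2.5000

-2.500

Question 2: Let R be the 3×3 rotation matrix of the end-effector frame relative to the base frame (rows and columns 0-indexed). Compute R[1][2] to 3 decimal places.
0.500

End-effector z-axis (col 2 of R) = (0.8660,0.5000,-0.0000)
R[1][2] = 0.5000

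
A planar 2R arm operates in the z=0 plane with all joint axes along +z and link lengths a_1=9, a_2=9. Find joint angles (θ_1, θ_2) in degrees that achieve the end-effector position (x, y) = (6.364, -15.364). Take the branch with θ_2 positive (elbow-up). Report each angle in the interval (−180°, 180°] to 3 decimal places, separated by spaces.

-90.000 44.999

cos θ_2 = (276.5530−9²−9²)/(2·9·9) = 0.7071; θ_2 = 44.9992° (elbow-up)
β = atan2(-15.3640,6.3640) = -67.4999°; ψ = atan2(6.3639,15.3641) = 22.4996°
θ_1 = β − ψ = -89.9995°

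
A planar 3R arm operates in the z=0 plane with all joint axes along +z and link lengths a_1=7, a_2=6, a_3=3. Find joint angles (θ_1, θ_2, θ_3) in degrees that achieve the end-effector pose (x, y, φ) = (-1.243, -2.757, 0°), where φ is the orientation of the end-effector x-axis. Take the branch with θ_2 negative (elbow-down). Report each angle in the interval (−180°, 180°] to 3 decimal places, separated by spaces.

-90.006 -134.999 -134.995

wrist centre = target − a_3·(cos φ, sin φ) = (-4.2430, -2.7570)
cos θ_2 = (25.6041−7²−6²)/(2·7·6) = -0.7071; θ_2 = -134.9990° (elbow-down)
β = atan2(-2.7570,-4.2430) = -146.9852°; ψ = atan2(-4.2427,2.7574) = -56.9793°
θ_1 = β − ψ = -90.0059°
θ_3 = φ − θ_1 − θ_2 = -134.9951° (wrapped to (-180°,180°])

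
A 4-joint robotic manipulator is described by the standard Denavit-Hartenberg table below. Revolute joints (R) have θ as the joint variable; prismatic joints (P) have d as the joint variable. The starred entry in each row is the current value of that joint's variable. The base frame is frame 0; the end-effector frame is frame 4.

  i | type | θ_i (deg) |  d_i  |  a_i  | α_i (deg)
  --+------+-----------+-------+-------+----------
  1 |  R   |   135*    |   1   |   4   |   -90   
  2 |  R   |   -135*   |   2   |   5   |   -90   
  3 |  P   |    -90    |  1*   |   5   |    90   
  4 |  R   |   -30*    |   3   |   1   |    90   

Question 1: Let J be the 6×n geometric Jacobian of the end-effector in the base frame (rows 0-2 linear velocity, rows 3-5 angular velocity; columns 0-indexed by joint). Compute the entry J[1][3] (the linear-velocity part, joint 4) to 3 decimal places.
0.079

axis z_3 = (-0.5000,0.5000,-0.7071); lever o_n−o_3 = (-1.8624,0.6376,-2.4749)
cross product → J_v[:, 3] = (-0.7866,0.0795,0.6124)
J_ω[:, 3] = z_3
entry J[1][3] = 0.0795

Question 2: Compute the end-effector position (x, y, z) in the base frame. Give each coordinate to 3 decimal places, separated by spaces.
-7.641 -3.484 2.768

after link 1: o_1 = (-2.8284, 2.8284, 1.0000)
after link 2: o_2 = (-1.7426, -1.0858, 4.5355)
after link 3: o_3 = (-5.7782, -4.1213, 5.2426)
after link 4: o_4 = (-7.6405, -3.4837, 2.7678)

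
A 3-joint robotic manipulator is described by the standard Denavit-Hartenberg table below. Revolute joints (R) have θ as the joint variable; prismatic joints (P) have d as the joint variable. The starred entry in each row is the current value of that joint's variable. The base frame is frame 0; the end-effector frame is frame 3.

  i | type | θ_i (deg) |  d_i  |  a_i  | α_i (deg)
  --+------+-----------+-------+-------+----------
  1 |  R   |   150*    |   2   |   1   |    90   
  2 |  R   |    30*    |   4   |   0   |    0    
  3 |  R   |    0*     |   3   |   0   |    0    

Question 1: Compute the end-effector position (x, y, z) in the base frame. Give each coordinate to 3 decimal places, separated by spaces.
2.634 6.562 2.000

after link 1: o_1 = (-0.8660, 0.5000, 2.0000)
after link 2: o_2 = (1.1340, 3.9641, 2.0000)
after link 3: o_3 = (2.6340, 6.5622, 2.0000)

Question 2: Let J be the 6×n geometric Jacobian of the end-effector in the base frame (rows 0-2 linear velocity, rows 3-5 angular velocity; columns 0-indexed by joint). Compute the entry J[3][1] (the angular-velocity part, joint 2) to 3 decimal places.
0.500

axis z_1 = (0.5000,0.8660,0.0000); lever o_n−o_1 = (3.5000,6.0622,0.0000)
cross product → J_v[:, 1] = (0.0000,-0.0000,0.0000)
J_ω[:, 1] = z_1
entry J[3][1] = 0.5000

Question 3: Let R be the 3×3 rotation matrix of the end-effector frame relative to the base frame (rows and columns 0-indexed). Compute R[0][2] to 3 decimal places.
End-effector z-axis (col 2 of R) = (0.5000,0.8660,0.0000)
R[0][2] = 0.5000

0.500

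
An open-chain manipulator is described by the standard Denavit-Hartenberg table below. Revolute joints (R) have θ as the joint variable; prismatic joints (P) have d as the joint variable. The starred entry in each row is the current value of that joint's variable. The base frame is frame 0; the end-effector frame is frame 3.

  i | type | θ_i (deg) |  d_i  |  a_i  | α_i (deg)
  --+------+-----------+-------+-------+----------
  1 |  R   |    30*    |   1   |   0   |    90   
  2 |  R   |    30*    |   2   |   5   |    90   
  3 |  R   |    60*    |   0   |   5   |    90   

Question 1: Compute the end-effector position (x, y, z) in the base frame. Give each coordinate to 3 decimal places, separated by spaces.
after link 1: o_1 = (0.0000, 0.0000, 1.0000)
after link 2: o_2 = (4.7500, 0.4330, 3.5000)
after link 3: o_3 = (8.7901, -2.2345, 4.7500)

8.790 -2.234 4.750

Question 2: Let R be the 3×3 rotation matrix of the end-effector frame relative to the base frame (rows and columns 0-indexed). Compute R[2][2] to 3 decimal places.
End-effector z-axis (col 2 of R) = (0.3995,0.8080,0.4330)
R[2][2] = 0.4330

0.433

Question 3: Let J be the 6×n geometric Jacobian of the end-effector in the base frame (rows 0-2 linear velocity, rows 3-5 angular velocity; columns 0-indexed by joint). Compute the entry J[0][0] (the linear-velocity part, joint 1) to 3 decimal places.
axis z_0 = ẑ; lever o_n−o_0 = (8.7901,-2.2345,4.7500)
cross product → J_v[:, 0] = (2.2345,8.7901,-0.0000)
J_ω[:, 0] = z_0
entry J[0][0] = 2.2345

2.234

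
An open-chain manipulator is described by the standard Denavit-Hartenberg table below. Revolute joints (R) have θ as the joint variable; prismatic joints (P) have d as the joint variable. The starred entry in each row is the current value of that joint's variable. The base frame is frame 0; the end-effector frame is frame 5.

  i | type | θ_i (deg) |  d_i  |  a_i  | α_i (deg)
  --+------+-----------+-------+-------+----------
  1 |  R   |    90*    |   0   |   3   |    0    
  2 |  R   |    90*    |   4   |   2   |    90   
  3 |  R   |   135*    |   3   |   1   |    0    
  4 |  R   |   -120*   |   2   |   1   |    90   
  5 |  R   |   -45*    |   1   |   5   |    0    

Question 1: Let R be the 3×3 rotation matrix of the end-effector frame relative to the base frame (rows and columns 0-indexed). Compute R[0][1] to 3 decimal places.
End-effector y-axis (col 1 of R) = (-0.6830,0.7071,0.1830)
R[0][1] = -0.6830

-0.683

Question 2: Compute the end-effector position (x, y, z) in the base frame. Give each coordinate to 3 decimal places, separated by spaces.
-5.933 4.464 4.915

after link 1: o_1 = (0.0000, 3.0000, 0.0000)
after link 2: o_2 = (-2.0000, 3.0000, 4.0000)
after link 3: o_3 = (-1.2929, 6.0000, 4.7071)
after link 4: o_4 = (-2.2588, 8.0000, 4.9659)
after link 5: o_5 = (-5.9327, 4.4645, 4.9151)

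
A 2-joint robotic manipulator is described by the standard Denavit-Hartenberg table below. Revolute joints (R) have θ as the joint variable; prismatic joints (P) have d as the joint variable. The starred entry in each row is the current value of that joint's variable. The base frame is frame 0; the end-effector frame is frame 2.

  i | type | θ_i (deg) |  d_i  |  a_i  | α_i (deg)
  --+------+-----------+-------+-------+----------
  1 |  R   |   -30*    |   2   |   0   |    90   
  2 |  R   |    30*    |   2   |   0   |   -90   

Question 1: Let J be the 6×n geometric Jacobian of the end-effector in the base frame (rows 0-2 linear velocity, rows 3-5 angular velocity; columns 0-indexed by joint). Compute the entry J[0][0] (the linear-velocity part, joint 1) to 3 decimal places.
1.732

axis z_0 = ẑ; lever o_n−o_0 = (-1.0000,-1.7321,2.0000)
cross product → J_v[:, 0] = (1.7321,-1.0000,0.0000)
J_ω[:, 0] = z_0
entry J[0][0] = 1.7321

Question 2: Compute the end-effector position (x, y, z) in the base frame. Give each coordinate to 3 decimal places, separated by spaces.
-1.000 -1.732 2.000

after link 1: o_1 = (0.0000, 0.0000, 2.0000)
after link 2: o_2 = (-1.0000, -1.7321, 2.0000)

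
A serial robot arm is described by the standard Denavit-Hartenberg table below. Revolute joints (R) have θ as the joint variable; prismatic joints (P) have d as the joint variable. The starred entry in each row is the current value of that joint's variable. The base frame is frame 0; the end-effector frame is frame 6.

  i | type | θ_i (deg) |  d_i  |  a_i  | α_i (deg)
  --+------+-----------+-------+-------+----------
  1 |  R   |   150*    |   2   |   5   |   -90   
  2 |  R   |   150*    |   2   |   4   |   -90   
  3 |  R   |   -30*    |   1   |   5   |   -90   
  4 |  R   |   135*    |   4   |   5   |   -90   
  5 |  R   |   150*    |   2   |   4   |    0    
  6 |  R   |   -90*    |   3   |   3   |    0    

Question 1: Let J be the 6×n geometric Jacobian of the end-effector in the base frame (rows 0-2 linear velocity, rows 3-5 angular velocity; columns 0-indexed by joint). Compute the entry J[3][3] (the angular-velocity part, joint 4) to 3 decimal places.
0.808

axis z_3 = (0.8080,0.5335,-0.2500); lever o_n−o_3 = (-2.1520,3.9250,3.8128)
cross product → J_v[:, 3] = (3.0153,-2.5428,4.3196)
J_ω[:, 3] = z_3
entry J[3][3] = 0.8080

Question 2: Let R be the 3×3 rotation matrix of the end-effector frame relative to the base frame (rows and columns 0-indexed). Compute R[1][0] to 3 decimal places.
-0.088

End-effector x-axis (col 0 of R) = (-0.9941,-0.0880,0.0634)
R[1][0] = -0.0880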